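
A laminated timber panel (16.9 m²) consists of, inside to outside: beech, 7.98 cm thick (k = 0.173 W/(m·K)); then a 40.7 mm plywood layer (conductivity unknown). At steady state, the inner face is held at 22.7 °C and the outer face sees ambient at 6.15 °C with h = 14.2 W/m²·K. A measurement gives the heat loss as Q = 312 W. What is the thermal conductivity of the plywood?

ΣR = ΔT/Q = |22.7 − 6.15|/312 = 0.05304 K/W
Known resistances:
  R_beech = L/(kA) = 0.0798/(0.173·16.9) = 0.02729 K/W
  R_conv,out = 1/(hA) = 1/(14.2·16.9) = 0.004167 K/W
R_plywood = ΣR − ΣR_known = 0.05304 − 0.03146 = 0.02158 K/W
L/(kA) = 0.02158 ⇒ k = 0.0407/(0.02158·16.9) = 0.112 W/m·K

k = 0.112 W/m·K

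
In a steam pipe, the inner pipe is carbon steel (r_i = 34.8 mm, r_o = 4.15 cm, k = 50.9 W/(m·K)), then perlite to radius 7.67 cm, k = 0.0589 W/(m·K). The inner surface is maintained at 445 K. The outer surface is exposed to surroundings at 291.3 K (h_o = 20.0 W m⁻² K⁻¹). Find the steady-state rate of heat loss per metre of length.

Q' = 87.1 W/m

Resistance network (inner→outer):
  R'_carbon steel = ln(0.0415/0.0348)/(2πk) = 0.1761/(2π·50.9) = 5.506×10^-4 m·K/W
  R'_perlite = ln(0.0767/0.0415)/(2πk) = 0.6142/(2π·0.0589) = 1.660 m·K/W
  R'_conv,out = 1/(2πr h) = 1/(2π·0.0767·20.0) = 0.1038 m·K/W
ΣR = 5.506×10^-4 + 1.660 + 0.1038 = 1.764 m·K/W
Q' = ΔT/ΣR = (445 K − 291.3 K)/1.764 = 87.1 W/m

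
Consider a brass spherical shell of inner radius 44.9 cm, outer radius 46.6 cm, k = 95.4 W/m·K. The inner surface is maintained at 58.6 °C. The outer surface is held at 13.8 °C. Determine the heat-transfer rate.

Q = 4πk·ΔT/(1/r₁ − 1/r₂) = 4π × 95.4 × 44.8 / (1/0.449 − 1/0.466) = 6.61×10^5 W

Q = 661 kW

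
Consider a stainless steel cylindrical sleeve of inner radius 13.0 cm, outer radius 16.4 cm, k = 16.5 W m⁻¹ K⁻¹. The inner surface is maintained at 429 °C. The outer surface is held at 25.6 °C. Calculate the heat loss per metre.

Q' = 2πk·ΔT/ln(r₂/r₁) = 2π × 16.5 × 403.4 / ln(0.164/0.130) = 1.80×10^5 W/m

Q' = 180 kW/m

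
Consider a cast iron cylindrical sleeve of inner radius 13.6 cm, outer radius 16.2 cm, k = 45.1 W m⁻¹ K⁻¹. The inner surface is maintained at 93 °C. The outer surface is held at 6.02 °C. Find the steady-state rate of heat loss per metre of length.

Q' = 2πk·ΔT/ln(r₂/r₁) = 2π × 45.1 × 86.98 / ln(0.162/0.136) = 1.41×10^5 W/m

Q' = 141 kW/m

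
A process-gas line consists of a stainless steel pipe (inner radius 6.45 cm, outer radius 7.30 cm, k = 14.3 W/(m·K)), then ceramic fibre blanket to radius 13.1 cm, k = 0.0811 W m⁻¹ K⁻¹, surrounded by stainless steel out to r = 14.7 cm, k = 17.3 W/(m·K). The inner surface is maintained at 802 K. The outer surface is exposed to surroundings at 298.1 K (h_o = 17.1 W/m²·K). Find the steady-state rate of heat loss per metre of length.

Resistance network (inner→outer):
  R'_stainless steel = ln(0.0730/0.0645)/(2πk) = 0.1238/(2π·14.3) = 0.001378 m·K/W
  R'_ceramic fibre blanket = ln(0.131/0.0730)/(2πk) = 0.5847/(2π·0.0811) = 1.148 m·K/W
  R'_stainless steel = ln(0.147/0.131)/(2πk) = 0.1152/(2π·17.3) = 0.001060 m·K/W
  R'_conv,out = 1/(2πr h) = 1/(2π·0.147·17.1) = 0.06332 m·K/W
ΣR = 0.001378 + 1.148 + 0.001060 + 0.06332 = 1.214 m·K/W
Q' = ΔT/ΣR = (802 K − 298.1 K)/1.214 = 415 W/m

Q' = 415 W/m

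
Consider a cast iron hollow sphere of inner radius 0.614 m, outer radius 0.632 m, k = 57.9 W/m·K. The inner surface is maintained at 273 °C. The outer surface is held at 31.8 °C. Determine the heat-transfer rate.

Q = 3780 kW

Q = 4πk·ΔT/(1/r₁ − 1/r₂) = 4π × 57.9 × 241.2 / (1/0.614 − 1/0.632) = 3.78×10^6 W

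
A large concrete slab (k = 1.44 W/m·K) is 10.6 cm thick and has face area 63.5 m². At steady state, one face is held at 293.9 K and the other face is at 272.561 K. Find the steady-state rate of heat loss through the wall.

Q = 18.4 kW

Q = kA·ΔT/L = 1.44 × 63.5 × |293.9 K − 272.561 K| / 0.106 = 18400 W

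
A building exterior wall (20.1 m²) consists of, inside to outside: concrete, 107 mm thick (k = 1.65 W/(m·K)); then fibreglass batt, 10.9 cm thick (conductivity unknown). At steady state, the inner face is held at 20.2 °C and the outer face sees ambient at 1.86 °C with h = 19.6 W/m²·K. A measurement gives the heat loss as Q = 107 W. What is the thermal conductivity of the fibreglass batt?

k = 0.0327 W/m·K

ΣR = ΔT/Q = |20.2 − 1.86|/107 = 0.1714 K/W
Known resistances:
  R_concrete = L/(kA) = 0.107/(1.65·20.1) = 0.003226 K/W
  R_conv,out = 1/(hA) = 1/(19.6·20.1) = 0.002538 K/W
R_fibreglass batt = ΣR − ΣR_known = 0.1714 − 0.005764 = 0.1656 K/W
L/(kA) = 0.1656 ⇒ k = 0.109/(0.1656·20.1) = 0.0327 W/m·K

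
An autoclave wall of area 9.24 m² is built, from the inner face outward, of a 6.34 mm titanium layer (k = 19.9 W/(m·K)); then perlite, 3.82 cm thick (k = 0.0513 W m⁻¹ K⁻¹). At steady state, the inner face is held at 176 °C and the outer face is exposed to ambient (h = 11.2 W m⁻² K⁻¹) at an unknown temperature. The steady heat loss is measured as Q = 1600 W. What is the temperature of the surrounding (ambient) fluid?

Series resistances:
  R_titanium = L/(kA) = 0.00634/(19.9·9.24) = 3.448×10^-5 K/W
  R_perlite = L/(kA) = 0.0382/(0.0513·9.24) = 0.08059 K/W
  R_conv,out = 1/(hA) = 1/(11.2·9.24) = 0.009663 K/W
ΣR = 0.09029 K/W
ΔT = Q·ΣR = 1600 × 0.09029 = 144.5 K
Heat flows outward, so T_out = T_in − ΔT = 176 − 144.5 = 31.5 °C

T_out = 31.5 °C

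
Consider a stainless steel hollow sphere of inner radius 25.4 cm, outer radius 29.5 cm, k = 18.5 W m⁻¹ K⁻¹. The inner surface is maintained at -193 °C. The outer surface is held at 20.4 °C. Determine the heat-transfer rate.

Q = 4πk·ΔT/(1/r₁ − 1/r₂) = 4π × 18.5 × 213.4 / (1/0.254 − 1/0.295) = 90700 W

Q = 90.7 kW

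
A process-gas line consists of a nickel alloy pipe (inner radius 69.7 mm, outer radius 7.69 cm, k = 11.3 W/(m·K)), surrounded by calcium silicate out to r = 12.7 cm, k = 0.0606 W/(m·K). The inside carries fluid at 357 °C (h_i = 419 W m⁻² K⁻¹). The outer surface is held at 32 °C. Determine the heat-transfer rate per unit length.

Resistance network (inner→outer):
  R'_conv,in = 1/(2πr h) = 1/(2π·0.0697·419) = 0.005450 m·K/W
  R'_nickel alloy = ln(0.0769/0.0697)/(2πk) = 0.09831/(2π·11.3) = 0.001385 m·K/W
  R'_calcium silicate = ln(0.127/0.0769)/(2πk) = 0.5017/(2π·0.0606) = 1.318 m·K/W
ΣR = 0.005450 + 0.001385 + 1.318 = 1.325 m·K/W
Q' = ΔT/ΣR = (357 °C − 32 °C)/1.325 = 245 W/m

Q' = 245 W/m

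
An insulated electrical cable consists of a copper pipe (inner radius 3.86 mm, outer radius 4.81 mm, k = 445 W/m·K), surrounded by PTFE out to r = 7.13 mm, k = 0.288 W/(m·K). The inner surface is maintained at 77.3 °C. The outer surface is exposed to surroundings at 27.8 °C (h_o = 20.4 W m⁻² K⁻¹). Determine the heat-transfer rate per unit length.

Q' = 37.7 W/m

Resistance network (inner→outer):
  R'_copper = ln(0.00481/0.00386)/(2πk) = 0.2200/(2π·445) = 7.869×10^-5 m·K/W
  R'_PTFE = ln(0.00713/0.00481)/(2πk) = 0.3936/(2π·0.288) = 0.2175 m·K/W
  R'_conv,out = 1/(2πr h) = 1/(2π·0.00713·20.4) = 1.094 m·K/W
ΣR = 7.869×10^-5 + 0.2175 + 1.094 = 1.312 m·K/W
Q' = ΔT/ΣR = (77.3 °C − 27.8 °C)/1.312 = 37.7 W/m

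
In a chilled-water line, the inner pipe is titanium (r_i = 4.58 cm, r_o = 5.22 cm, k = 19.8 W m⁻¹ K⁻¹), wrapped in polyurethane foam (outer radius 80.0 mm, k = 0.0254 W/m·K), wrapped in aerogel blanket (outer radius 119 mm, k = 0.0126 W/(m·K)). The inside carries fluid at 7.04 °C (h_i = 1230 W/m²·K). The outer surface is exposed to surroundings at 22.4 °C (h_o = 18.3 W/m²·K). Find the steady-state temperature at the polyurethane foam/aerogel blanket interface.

T = 12.3 °C

Treat each layer as a resistance in series:
  R'_conv,in = 1/(2πr h) = 1/(2π·0.0458·1230) = 0.002825 m·K/W
  R'_titanium = ln(0.0522/0.0458)/(2πk) = 0.1308/(2π·19.8) = 0.001051 m·K/W
  R'_polyurethane foam = ln(0.0800/0.0522)/(2πk) = 0.4269/(2π·0.0254) = 2.675 m·K/W
  R'_aerogel blanket = ln(0.119/0.0800)/(2πk) = 0.3971/(2π·0.0126) = 5.016 m·K/W
  R'_conv,out = 1/(2πr h) = 1/(2π·0.119·18.3) = 0.07308 m·K/W
ΣR = 0.002825 + 0.001051 + 2.675 + 5.016 + 0.07308 = 7.768 m·K/W
Q' = ΔT/ΣR = (7.04 °C − 22.4 °C)/7.768 = -1.977 W/m
From the inner boundary to the polyurethane foam/aerogel blanket interface, ΣR_partial = 2.679 m·K/W.
T_interface = T_in − Q'·ΣR_partial = 7.04 °C − (-1.977)(2.679) = 12.3 °C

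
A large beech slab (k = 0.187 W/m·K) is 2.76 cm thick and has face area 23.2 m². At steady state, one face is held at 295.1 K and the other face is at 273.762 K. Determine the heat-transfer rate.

Q = kA·ΔT/L = 0.187 × 23.2 × |295.1 K − 273.762 K| / 0.0276 = 3350 W

Q = 3350 W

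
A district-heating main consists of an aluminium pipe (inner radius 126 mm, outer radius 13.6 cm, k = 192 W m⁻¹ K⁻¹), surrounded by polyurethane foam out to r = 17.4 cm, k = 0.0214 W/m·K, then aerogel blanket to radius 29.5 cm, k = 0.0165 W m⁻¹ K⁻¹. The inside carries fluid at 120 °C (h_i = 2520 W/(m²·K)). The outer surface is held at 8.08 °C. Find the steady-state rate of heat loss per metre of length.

Q' = 16.2 W/m

Series thermal resistances, inner to outer:
  R'_conv,in = 1/(2πr h) = 1/(2π·0.126·2520) = 5.012×10^-4 m·K/W
  R'_aluminium = ln(0.136/0.126)/(2πk) = 0.07637/(2π·192) = 6.331×10^-5 m·K/W
  R'_polyurethane foam = ln(0.174/0.136)/(2πk) = 0.2464/(2π·0.0214) = 1.833 m·K/W
  R'_aerogel blanket = ln(0.295/0.174)/(2πk) = 0.5279/(2π·0.0165) = 5.092 m·K/W
ΣR = 5.012×10^-4 + 6.331×10^-5 + 1.833 + 5.092 = 6.926 m·K/W
Q' = ΔT/ΣR = (120 °C − 8.08 °C)/6.926 = 16.2 W/m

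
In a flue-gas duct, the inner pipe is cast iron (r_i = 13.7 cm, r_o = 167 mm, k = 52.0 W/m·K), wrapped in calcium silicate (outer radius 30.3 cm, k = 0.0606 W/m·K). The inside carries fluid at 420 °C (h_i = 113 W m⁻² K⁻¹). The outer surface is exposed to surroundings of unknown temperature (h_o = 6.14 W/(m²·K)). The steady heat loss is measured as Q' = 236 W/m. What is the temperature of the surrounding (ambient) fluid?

Series resistances:
  R'_conv,in = 1/(2πr h) = 1/(2π·0.137·113) = 0.01028 m·K/W
  R'_cast iron = ln(0.167/0.137)/(2πk) = 0.1980/(2π·52.0) = 6.061×10^-4 m·K/W
  R'_calcium silicate = ln(0.303/0.167)/(2πk) = 0.5957/(2π·0.0606) = 1.565 m·K/W
  R'_conv,out = 1/(2πr h) = 1/(2π·0.303·6.14) = 0.08555 m·K/W
ΣR = 1.661 m·K/W
ΔT = Q'·ΣR = 236 × 1.661 = 392.0 K
Heat flows outward, so T_out = T_in − ΔT = 420 − 392.0 = 28.0 °C

T_out = 28.0 °C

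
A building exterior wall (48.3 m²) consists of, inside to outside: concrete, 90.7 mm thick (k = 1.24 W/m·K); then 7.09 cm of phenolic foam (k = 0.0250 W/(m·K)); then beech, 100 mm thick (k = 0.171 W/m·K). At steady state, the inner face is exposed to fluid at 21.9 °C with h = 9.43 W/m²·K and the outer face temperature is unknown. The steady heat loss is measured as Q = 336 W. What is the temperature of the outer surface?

Series resistances:
  R_conv,in = 1/(hA) = 1/(9.43·48.3) = 0.002196 K/W
  R_concrete = L/(kA) = 0.0907/(1.24·48.3) = 0.001514 K/W
  R_phenolic foam = L/(kA) = 0.0709/(0.0250·48.3) = 0.05872 K/W
  R_beech = L/(kA) = 0.100/(0.171·48.3) = 0.01211 K/W
ΣR = 0.07453 K/W
ΔT = Q·ΣR = 336 × 0.07453 = 25.04 K
Heat flows outward, so T_out = T_in − ΔT = 21.9 − 25.04 = -3.14 °C

T_out = -3.14 °C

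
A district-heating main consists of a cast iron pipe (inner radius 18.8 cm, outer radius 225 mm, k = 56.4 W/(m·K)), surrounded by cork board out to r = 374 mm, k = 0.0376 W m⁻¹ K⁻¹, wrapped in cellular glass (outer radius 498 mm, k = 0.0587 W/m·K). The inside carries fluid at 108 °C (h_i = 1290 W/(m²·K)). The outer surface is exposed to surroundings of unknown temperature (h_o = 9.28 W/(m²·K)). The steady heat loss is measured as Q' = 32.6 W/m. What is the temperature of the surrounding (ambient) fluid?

Sum the resistances:
  R'_conv,in = 1/(2πr h) = 1/(2π·0.188·1290) = 6.563×10^-4 m·K/W
  R'_cast iron = ln(0.225/0.188)/(2πk) = 0.1797/(2π·56.4) = 5.070×10^-4 m·K/W
  R'_cork board = ln(0.374/0.225)/(2πk) = 0.5082/(2π·0.0376) = 2.151 m·K/W
  R'_cellular glass = ln(0.498/0.374)/(2πk) = 0.2863/(2π·0.0587) = 0.7764 m·K/W
  R'_conv,out = 1/(2πr h) = 1/(2π·0.498·9.28) = 0.03444 m·K/W
ΣR = 2.963 m·K/W
ΔT = Q'·ΣR = 32.6 × 2.963 = 96.59 K
Heat flows outward, so T_out = T_in − ΔT = 108 − 96.59 = 11.4 °C

T_out = 11.4 °C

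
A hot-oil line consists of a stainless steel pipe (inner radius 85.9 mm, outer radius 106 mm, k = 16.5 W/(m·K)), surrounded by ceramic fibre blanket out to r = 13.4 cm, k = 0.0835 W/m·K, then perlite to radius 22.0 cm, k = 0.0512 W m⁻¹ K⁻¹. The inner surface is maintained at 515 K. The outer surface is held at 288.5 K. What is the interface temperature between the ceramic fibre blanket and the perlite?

Series thermal resistances, inner to outer:
  R'_stainless steel = ln(0.106/0.0859)/(2πk) = 0.2103/(2π·16.5) = 0.002028 m·K/W
  R'_ceramic fibre blanket = ln(0.134/0.106)/(2πk) = 0.2344/(2π·0.0835) = 0.4468 m·K/W
  R'_perlite = ln(0.220/0.134)/(2πk) = 0.4958/(2π·0.0512) = 1.541 m·K/W
ΣR = 0.002028 + 0.4468 + 1.541 = 1.990 m·K/W
Q' = ΔT/ΣR = (515 K − 288.5 K)/1.990 = 113.8 W/m
From the inner boundary to the ceramic fibre blanket/perlite interface, ΣR_partial = 0.4488 m·K/W.
T_interface = T_in − Q'·ΣR_partial = 515 K − (113.8)(0.4488) = 464 K

T = 464 K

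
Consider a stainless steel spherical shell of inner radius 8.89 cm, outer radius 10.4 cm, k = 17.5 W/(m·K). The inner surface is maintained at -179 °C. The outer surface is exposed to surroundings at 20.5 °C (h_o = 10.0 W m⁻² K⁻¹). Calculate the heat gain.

Treat each layer as a resistance in series:
  R_stainless steel = (1/0.0889 − 1/0.104)/(4πk) = 1.633/(4π·17.5) = 0.007427 K/W
  R_conv,out = 1/(4πr²h) = 1/(4π·0.104²·10.0) = 0.7357 K/W
ΣR = 0.007427 + 0.7357 = 0.7431 K/W
Q = ΔT/ΣR = (-179 °C − 20.5 °C)/0.7431 = -268 W
(Negative Q ⇒ heat flows inward; heat gain = 268 W.)

Q = 268 W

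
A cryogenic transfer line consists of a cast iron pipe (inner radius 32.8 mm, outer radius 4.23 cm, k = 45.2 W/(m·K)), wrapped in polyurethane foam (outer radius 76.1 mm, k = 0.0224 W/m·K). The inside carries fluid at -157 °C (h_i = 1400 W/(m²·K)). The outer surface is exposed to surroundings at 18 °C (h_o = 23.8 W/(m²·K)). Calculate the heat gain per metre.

Treat each layer as a resistance in series:
  R'_conv,in = 1/(2πr h) = 1/(2π·0.0328·1400) = 0.003466 m·K/W
  R'_cast iron = ln(0.0423/0.0328)/(2πk) = 0.2544/(2π·45.2) = 8.956×10^-4 m·K/W
  R'_polyurethane foam = ln(0.0761/0.0423)/(2πk) = 0.5873/(2π·0.0224) = 4.173 m·K/W
  R'_conv,out = 1/(2πr h) = 1/(2π·0.0761·23.8) = 0.08787 m·K/W
ΣR = 0.003466 + 8.956×10^-4 + 4.173 + 0.08787 = 4.265 m·K/W
Q' = ΔT/ΣR = (-157 °C − 18 °C)/4.265 = -41.0 W/m
(Negative Q' ⇒ heat flows inward; heat gain = 41.0 W/m.)

Q' = 41.0 W/m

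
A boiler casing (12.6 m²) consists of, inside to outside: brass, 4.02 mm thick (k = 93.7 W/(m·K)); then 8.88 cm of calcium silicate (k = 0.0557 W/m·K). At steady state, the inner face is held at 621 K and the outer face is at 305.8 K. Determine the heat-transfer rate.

Treat each layer as a resistance in series:
  R_brass = L/(kA) = 0.00402/(93.7·12.6) = 3.405×10^-6 K/W
  R_calcium silicate = L/(kA) = 0.0888/(0.0557·12.6) = 0.1265 K/W
ΣR = 3.405×10^-6 + 0.1265 = 0.1265 K/W
Q = ΔT/ΣR = (621 K − 305.8 K)/0.1265 = 2490 W

Q = 2.49 kW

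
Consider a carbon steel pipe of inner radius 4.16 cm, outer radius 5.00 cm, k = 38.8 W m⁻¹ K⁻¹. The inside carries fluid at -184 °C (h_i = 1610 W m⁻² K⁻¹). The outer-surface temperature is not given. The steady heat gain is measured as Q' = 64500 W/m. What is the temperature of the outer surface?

Series resistances:
  R'_conv,in = 1/(2πr h) = 1/(2π·0.0416·1610) = 0.002376 m·K/W
  R'_carbon steel = ln(0.0500/0.0416)/(2πk) = 0.1839/(2π·38.8) = 7.544×10^-4 m·K/W
ΣR = 0.003131 m·K/W
ΔT = Q'·ΣR = 64500 × 0.003131 = 201.9 K
Heat flows inward, so T_out = T_in + ΔT = -184 + 201.9 = 17.9 °C

T_out = 17.9 °C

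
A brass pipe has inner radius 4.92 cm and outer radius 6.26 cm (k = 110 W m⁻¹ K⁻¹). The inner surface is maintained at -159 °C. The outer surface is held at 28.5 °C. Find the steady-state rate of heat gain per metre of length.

Q' = 538 kW/m

Q' = 2πk·ΔT/ln(r₂/r₁) = 2π × 110 × 187.5 / ln(0.0626/0.0492) = 5.38×10^5 W/m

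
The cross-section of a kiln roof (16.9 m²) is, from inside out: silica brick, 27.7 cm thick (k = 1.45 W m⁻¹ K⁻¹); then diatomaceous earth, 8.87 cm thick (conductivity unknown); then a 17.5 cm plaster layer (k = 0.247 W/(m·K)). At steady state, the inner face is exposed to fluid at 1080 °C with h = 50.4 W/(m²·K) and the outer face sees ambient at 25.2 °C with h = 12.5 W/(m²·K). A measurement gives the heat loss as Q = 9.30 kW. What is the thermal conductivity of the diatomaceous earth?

k = 0.0967 W/m·K

ΣR = ΔT/Q = |1080 − 25.2|/9300 = 0.1134 K/W
Known resistances:
  R_conv,in = 1/(hA) = 1/(50.4·16.9) = 0.001174 K/W
  R_silica brick = L/(kA) = 0.277/(1.45·16.9) = 0.01130 K/W
  R_plaster = L/(kA) = 0.175/(0.247·16.9) = 0.04192 K/W
  R_conv,out = 1/(hA) = 1/(12.5·16.9) = 0.004734 K/W
R_diatomaceous earth = ΣR − ΣR_known = 0.1134 − 0.05913 = 0.05427 K/W
L/(kA) = 0.05427 ⇒ k = 0.0887/(0.05427·16.9) = 0.0967 W/m·K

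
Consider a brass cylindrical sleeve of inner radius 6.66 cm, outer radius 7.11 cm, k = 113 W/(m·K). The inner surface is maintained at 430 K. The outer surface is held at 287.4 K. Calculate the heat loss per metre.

Q' = 1550 kW/m

Q' = 2πk·ΔT/ln(r₂/r₁) = 2π × 113 × 142.6 / ln(0.0711/0.0666) = 1.55×10^6 W/m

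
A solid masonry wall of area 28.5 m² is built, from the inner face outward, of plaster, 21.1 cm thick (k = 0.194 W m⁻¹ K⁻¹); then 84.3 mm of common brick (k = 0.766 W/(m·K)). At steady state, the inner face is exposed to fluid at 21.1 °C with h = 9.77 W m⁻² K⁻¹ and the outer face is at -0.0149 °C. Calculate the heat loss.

Resistance network (inner→outer):
  R_conv,in = 1/(hA) = 1/(9.77·28.5) = 0.003591 K/W
  R_plaster = L/(kA) = 0.211/(0.194·28.5) = 0.03816 K/W
  R_common brick = L/(kA) = 0.0843/(0.766·28.5) = 0.003861 K/W
ΣR = 0.003591 + 0.03816 + 0.003861 = 0.04561 K/W
Q = ΔT/ΣR = (21.1 °C − -0.0149 °C)/0.04561 = 463 W

Q = 463 W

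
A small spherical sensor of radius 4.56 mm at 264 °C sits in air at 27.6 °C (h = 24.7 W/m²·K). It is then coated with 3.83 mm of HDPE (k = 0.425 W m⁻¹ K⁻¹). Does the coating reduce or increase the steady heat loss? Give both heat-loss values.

Critical radius for a sphere: r_cr = 2k/h = 0.0344 m = 3.44 cm.
Outer radius after coating: r₂ = 0.00456 + 0.00383 = 0.00839 m.
Since r₁ < r_cr and r₂ ≤ r_cr, the coating moves toward the maximum at r_cr — heat loss rises.
Bare: R = 1/(4πr₁²h) = 154.9 K/W; Q = 236.4/154.9 = 1.53 W.
Coated: R = R_cond + R_conv = 64.51 K/W; Q = 236.4/64.51 = 3.66 W.

increases: 1.53 → 3.66 W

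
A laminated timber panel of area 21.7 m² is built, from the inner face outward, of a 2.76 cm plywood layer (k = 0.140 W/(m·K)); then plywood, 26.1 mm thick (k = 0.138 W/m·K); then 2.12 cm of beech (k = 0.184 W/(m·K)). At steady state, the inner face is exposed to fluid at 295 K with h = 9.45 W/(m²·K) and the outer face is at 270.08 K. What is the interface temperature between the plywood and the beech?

Treat each layer as a resistance in series:
  R_conv,in = 1/(hA) = 1/(9.45·21.7) = 0.004877 K/W
  R_plywood = L/(kA) = 0.0276/(0.140·21.7) = 0.009085 K/W
  R_plywood = L/(kA) = 0.0261/(0.138·21.7) = 0.008716 K/W
  R_beech = L/(kA) = 0.0212/(0.184·21.7) = 0.005310 K/W
ΣR = 0.004877 + 0.009085 + 0.008716 + 0.005310 = 0.02799 K/W
Q = ΔT/ΣR = (295 K − 270.08 K)/0.02799 = 890.3 W
From the inner boundary to the plywood/beech interface, ΣR_partial = 0.02268 K/W.
T_interface = T_in − Q·ΣR_partial = 295 K − (890.3)(0.02268) = 274.81 K

T = 274.81 K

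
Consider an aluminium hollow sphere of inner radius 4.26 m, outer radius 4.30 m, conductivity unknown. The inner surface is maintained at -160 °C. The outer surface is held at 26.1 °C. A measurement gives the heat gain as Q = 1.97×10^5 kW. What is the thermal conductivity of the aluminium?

ΣR = ΔT/Q = |-160 − 26.1|/1.97×10^8 = 9.447×10^-7 K/W
(1/r₁−1/r₂)/(4πk) = 9.447×10^-7 ⇒ k = 0.002184/(4π·9.447×10^-7) = 184 W/m·K

k = 184 W/m·K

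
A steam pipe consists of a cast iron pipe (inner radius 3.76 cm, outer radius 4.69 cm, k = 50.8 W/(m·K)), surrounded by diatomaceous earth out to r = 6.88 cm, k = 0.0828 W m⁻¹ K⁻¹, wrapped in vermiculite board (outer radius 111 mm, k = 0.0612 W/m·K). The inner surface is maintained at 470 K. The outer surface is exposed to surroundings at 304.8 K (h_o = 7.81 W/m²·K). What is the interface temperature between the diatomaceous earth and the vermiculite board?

T = 414 K

Treat each layer as a resistance in series:
  R'_cast iron = ln(0.0469/0.0376)/(2πk) = 0.2210/(2π·50.8) = 6.924×10^-4 m·K/W
  R'_diatomaceous earth = ln(0.0688/0.0469)/(2πk) = 0.3832/(2π·0.0828) = 0.7365 m·K/W
  R'_vermiculite board = ln(0.111/0.0688)/(2πk) = 0.4783/(2π·0.0612) = 1.244 m·K/W
  R'_conv,out = 1/(2πr h) = 1/(2π·0.111·7.81) = 0.1836 m·K/W
ΣR = 6.924×10^-4 + 0.7365 + 1.244 + 0.1836 = 2.165 m·K/W
Q' = ΔT/ΣR = (470 K − 304.8 K)/2.165 = 76.30 W/m
From the inner boundary to the diatomaceous earth/vermiculite board interface, ΣR_partial = 0.7372 m·K/W.
T_interface = T_in − Q'·ΣR_partial = 470 K − (76.30)(0.7372) = 414 K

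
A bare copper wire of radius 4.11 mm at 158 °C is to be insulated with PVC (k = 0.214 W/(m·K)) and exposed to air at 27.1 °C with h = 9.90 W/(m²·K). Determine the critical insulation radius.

r_cr = 2.16 cm

For a cylinder, r_cr = k_ins/h = 0.214/9.90 = 0.0216 m = 2.16 cm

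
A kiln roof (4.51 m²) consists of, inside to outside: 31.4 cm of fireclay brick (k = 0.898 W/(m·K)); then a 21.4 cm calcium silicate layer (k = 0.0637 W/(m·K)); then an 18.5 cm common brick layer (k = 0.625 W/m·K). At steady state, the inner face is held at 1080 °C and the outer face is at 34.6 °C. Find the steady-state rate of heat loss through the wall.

Q = 1180 W

Resistance network (inner→outer):
  R_fireclay brick = L/(kA) = 0.314/(0.898·4.51) = 0.07753 K/W
  R_calcium silicate = L/(kA) = 0.214/(0.0637·4.51) = 0.7449 K/W
  R_common brick = L/(kA) = 0.185/(0.625·4.51) = 0.06563 K/W
ΣR = 0.07753 + 0.7449 + 0.06563 = 0.8881 K/W
Q = ΔT/ΣR = (1080 °C − 34.6 °C)/0.8881 = 1180 W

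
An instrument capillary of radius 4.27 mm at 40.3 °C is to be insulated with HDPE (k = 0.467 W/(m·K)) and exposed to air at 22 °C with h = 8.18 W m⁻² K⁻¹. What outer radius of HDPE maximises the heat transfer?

r_cr = 5.71 cm

For a cylinder, r_cr = k_ins/h = 0.467/8.18 = 0.0571 m = 5.71 cm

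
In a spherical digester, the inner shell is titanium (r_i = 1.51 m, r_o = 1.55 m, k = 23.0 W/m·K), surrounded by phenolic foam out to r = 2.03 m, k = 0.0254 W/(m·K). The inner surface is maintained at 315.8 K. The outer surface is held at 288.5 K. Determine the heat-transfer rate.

Series thermal resistances, inner to outer:
  R_titanium = (1/1.51 − 1/1.55)/(4πk) = 0.01709/(4π·23.0) = 5.913×10^-5 K/W
  R_phenolic foam = (1/1.55 − 1/2.03)/(4πk) = 0.1526/(4π·0.0254) = 0.4779 K/W
ΣR = 5.913×10^-5 + 0.4779 = 0.4780 K/W
Q = ΔT/ΣR = (315.8 K − 288.5 K)/0.4780 = 57.1 W

Q = 57.1 W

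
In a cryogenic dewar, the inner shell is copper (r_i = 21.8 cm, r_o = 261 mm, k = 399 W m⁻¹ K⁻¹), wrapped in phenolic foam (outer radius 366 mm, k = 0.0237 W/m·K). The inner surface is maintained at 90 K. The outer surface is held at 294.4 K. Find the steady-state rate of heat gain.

Treat each layer as a resistance in series:
  R_copper = (1/0.218 − 1/0.261)/(4πk) = 0.7557/(4π·399) = 1.507×10^-4 K/W
  R_phenolic foam = (1/0.261 − 1/0.366)/(4πk) = 1.099/(4π·0.0237) = 3.691 K/W
ΣR = 1.507×10^-4 + 3.691 = 3.691 K/W
Q = ΔT/ΣR = (90 K − 294.4 K)/3.691 = -55.4 W
(Negative Q ⇒ heat flows inward; heat gain = 55.4 W.)

Q = 55.4 W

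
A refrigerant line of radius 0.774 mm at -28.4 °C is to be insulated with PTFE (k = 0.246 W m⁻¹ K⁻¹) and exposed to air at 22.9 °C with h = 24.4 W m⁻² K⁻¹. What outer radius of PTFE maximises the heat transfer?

For a cylinder, r_cr = k_ins/h = 0.246/24.4 = 0.0101 m = 1.01 cm

r_cr = 1.01 cm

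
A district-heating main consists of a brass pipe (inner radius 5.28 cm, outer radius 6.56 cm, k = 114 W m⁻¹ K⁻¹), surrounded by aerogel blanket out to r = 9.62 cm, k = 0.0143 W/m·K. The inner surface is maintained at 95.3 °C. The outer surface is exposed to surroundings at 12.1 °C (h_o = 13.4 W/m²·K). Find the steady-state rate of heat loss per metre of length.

Q' = 19.0 W/m

Treat each layer as a resistance in series:
  R'_brass = ln(0.0656/0.0528)/(2πk) = 0.2171/(2π·114) = 3.030×10^-4 m·K/W
  R'_aerogel blanket = ln(0.0962/0.0656)/(2πk) = 0.3829/(2π·0.0143) = 4.261 m·K/W
  R'_conv,out = 1/(2πr h) = 1/(2π·0.0962·13.4) = 0.1235 m·K/W
ΣR = 3.030×10^-4 + 4.261 + 0.1235 = 4.385 m·K/W
Q' = ΔT/ΣR = (95.3 °C − 12.1 °C)/4.385 = 19.0 W/m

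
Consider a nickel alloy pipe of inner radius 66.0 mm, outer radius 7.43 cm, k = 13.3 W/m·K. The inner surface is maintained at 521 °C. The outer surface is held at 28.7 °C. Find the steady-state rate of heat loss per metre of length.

Q' = 2πk·ΔT/ln(r₂/r₁) = 2π × 13.3 × 492.3 / ln(0.0743/0.0660) = 3.47×10^5 W/m

Q' = 3.47×10^5 W/m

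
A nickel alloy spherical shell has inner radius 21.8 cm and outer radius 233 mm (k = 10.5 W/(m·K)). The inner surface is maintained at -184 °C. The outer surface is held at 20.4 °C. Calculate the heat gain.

Q = 91.3 kW

Q = 4πk·ΔT/(1/r₁ − 1/r₂) = 4π × 10.5 × 204.4 / (1/0.218 − 1/0.233) = 91300 W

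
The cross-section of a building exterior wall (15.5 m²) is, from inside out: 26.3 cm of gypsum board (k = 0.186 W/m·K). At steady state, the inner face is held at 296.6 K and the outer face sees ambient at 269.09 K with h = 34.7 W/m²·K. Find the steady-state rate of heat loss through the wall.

Resistance network (inner→outer):
  R_gypsum board = L/(kA) = 0.263/(0.186·15.5) = 0.09122 K/W
  R_conv,out = 1/(hA) = 1/(34.7·15.5) = 0.001859 K/W
ΣR = 0.09122 + 0.001859 = 0.09308 K/W
Q = ΔT/ΣR = (296.6 K − 269.09 K)/0.09308 = 296 W

Q = 296 W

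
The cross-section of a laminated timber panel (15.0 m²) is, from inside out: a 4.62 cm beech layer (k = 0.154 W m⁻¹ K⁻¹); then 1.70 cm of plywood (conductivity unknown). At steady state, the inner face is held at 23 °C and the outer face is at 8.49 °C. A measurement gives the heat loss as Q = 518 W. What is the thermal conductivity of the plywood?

k = 0.141 W/m·K

ΣR = ΔT/Q = |23 − 8.49|/518 = 0.02801 K/W
Known resistances:
  R_beech = L/(kA) = 0.0462/(0.154·15.0) = 0.02000 K/W
R_plywood = ΣR − ΣR_known = 0.02801 − 0.02000 = 0.008010 K/W
L/(kA) = 0.008010 ⇒ k = 0.0170/(0.008010·15.0) = 0.141 W/m·K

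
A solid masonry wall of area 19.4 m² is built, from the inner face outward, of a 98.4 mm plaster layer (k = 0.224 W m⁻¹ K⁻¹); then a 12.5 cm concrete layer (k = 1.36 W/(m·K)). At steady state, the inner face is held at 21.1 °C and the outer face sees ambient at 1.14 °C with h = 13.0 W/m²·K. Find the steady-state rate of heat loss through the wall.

Resistance network (inner→outer):
  R_plaster = L/(kA) = 0.0984/(0.224·19.4) = 0.02264 K/W
  R_concrete = L/(kA) = 0.125/(1.36·19.4) = 0.004738 K/W
  R_conv,out = 1/(hA) = 1/(13.0·19.4) = 0.003965 K/W
ΣR = 0.02264 + 0.004738 + 0.003965 = 0.03134 K/W
Q = ΔT/ΣR = (21.1 °C − 1.14 °C)/0.03134 = 637 W

Q = 637 W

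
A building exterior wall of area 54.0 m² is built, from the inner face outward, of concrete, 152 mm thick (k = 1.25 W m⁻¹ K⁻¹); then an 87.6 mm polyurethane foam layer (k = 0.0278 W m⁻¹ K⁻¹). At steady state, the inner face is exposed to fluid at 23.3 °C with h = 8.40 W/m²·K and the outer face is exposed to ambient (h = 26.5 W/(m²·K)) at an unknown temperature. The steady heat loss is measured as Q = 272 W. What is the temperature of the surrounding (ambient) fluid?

T_out = 6.03 °C

Sum the resistances:
  R_conv,in = 1/(hA) = 1/(8.40·54.0) = 0.002205 K/W
  R_concrete = L/(kA) = 0.152/(1.25·54.0) = 0.002252 K/W
  R_polyurethane foam = L/(kA) = 0.0876/(0.0278·54.0) = 0.05835 K/W
  R_conv,out = 1/(hA) = 1/(26.5·54.0) = 6.988×10^-4 K/W
ΣR = 0.06351 K/W
ΔT = Q·ΣR = 272 × 0.06351 = 17.27 K
Heat flows outward, so T_out = T_in − ΔT = 23.3 − 17.27 = 6.03 °C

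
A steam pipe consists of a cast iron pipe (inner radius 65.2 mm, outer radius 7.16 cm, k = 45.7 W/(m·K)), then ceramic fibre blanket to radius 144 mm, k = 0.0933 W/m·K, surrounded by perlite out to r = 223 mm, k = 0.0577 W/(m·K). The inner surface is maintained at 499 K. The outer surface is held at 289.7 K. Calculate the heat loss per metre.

Treat each layer as a resistance in series:
  R'_cast iron = ln(0.0716/0.0652)/(2πk) = 0.09364/(2π·45.7) = 3.261×10^-4 m·K/W
  R'_ceramic fibre blanket = ln(0.144/0.0716)/(2πk) = 0.6987/(2π·0.0933) = 1.192 m·K/W
  R'_perlite = ln(0.223/0.144)/(2πk) = 0.4374/(2π·0.0577) = 1.206 m·K/W
ΣR = 3.261×10^-4 + 1.192 + 1.206 = 2.398 m·K/W
Q' = ΔT/ΣR = (499 K − 289.7 K)/2.398 = 87.3 W/m

Q' = 87.3 W/m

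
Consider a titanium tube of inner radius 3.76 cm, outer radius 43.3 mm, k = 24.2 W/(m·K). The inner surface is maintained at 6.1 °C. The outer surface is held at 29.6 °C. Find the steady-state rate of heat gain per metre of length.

Q' = 25.3 kW/m

Q' = 2πk·ΔT/ln(r₂/r₁) = 2π × 24.2 × 23.5 / ln(0.0433/0.0376) = 25300 W/m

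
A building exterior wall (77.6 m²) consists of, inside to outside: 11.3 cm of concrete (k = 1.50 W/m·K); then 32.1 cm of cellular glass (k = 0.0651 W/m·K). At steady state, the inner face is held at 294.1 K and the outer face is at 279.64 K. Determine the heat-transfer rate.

Q = 224 W

Resistance network (inner→outer):
  R_concrete = L/(kA) = 0.113/(1.50·77.6) = 9.708×10^-4 K/W
  R_cellular glass = L/(kA) = 0.321/(0.0651·77.6) = 0.06354 K/W
ΣR = 9.708×10^-4 + 0.06354 = 0.06451 K/W
Q = ΔT/ΣR = (294.1 K − 279.64 K)/0.06451 = 224 W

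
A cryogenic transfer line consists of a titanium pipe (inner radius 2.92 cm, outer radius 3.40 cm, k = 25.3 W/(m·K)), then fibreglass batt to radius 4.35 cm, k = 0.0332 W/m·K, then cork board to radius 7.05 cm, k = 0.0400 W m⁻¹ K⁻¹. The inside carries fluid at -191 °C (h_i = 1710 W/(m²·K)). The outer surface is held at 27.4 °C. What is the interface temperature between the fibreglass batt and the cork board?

Treat each layer as a resistance in series:
  R'_conv,in = 1/(2πr h) = 1/(2π·0.0292·1710) = 0.003187 m·K/W
  R'_titanium = ln(0.0340/0.0292)/(2πk) = 0.1522/(2π·25.3) = 9.574×10^-4 m·K/W
  R'_fibreglass batt = ln(0.0435/0.0340)/(2πk) = 0.2464/(2π·0.0332) = 1.181 m·K/W
  R'_cork board = ln(0.0705/0.0435)/(2πk) = 0.4829/(2π·0.0400) = 1.921 m·K/W
ΣR = 0.003187 + 9.574×10^-4 + 1.181 + 1.921 = 3.106 m·K/W
Q' = ΔT/ΣR = (-191 °C − 27.4 °C)/3.106 = -70.32 W/m
From the inner boundary to the fibreglass batt/cork board interface, ΣR_partial = 1.185 m·K/W.
T_interface = T_in − Q'·ΣR_partial = -191 °C − (-70.32)(1.185) = -108 °C

T = -108 °C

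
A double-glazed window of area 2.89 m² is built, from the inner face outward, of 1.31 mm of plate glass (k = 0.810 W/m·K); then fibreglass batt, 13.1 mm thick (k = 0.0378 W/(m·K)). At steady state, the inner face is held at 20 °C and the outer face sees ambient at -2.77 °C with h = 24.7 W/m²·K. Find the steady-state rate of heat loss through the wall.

Treat each layer as a resistance in series:
  R_plate glass = L/(kA) = 0.00131/(0.810·2.89) = 5.596×10^-4 K/W
  R_fibreglass batt = L/(kA) = 0.0131/(0.0378·2.89) = 0.1199 K/W
  R_conv,out = 1/(hA) = 1/(24.7·2.89) = 0.01401 K/W
ΣR = 5.596×10^-4 + 0.1199 + 0.01401 = 0.1345 K/W
Q = ΔT/ΣR = (20 °C − -2.77 °C)/0.1345 = 169 W

Q = 169 W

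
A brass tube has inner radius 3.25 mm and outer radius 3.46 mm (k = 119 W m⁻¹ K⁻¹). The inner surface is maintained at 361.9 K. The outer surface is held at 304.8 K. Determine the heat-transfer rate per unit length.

Q' = 682 kW/m

Q' = 2πk·ΔT/ln(r₂/r₁) = 2π × 119 × 57.1 / ln(0.00346/0.00325) = 6.82×10^5 W/m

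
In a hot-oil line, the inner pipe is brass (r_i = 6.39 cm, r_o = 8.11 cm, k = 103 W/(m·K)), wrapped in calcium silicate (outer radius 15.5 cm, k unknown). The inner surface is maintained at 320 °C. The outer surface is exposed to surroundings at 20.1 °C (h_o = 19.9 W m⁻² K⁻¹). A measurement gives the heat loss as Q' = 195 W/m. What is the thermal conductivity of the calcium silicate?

ΣR = ΔT/Q' = |320 − 20.1|/195 = 1.538 m·K/W
Known resistances:
  R'_brass = ln(0.0811/0.0639)/(2πk) = 0.2384/(2π·103) = 3.683×10^-4 m·K/W
  R'_conv,out = 1/(2πr h) = 1/(2π·0.155·19.9) = 0.05160 m·K/W
R_calcium silicate = ΣR − ΣR_known = 1.538 − 0.05197 = 1.486 m·K/W
ln(r₂/r₁)/(2πk) = 1.486 ⇒ k = 0.6477/(2π·1.486) = 0.0694 W/m·K

k = 0.0694 W/m·K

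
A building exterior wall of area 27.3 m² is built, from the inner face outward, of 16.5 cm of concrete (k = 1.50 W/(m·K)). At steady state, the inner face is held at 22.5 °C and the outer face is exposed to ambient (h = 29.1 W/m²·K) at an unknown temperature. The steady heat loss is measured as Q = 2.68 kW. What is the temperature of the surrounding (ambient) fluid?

Sum the resistances:
  R_concrete = L/(kA) = 0.165/(1.50·27.3) = 0.004029 K/W
  R_conv,out = 1/(hA) = 1/(29.1·27.3) = 0.001259 K/W
ΣR = 0.005288 K/W
ΔT = Q·ΣR = 2680 × 0.005288 = 14.17 K
Heat flows outward, so T_out = T_in − ΔT = 22.5 − 14.17 = 8.33 °C

T_out = 8.33 °C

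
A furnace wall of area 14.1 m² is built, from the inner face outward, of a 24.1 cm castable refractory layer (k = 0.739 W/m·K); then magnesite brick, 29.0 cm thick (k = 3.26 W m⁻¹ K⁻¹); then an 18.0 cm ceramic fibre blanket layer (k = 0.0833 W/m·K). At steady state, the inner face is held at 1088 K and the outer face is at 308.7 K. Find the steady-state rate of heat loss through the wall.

Treat each layer as a resistance in series:
  R_castable refractory = L/(kA) = 0.241/(0.739·14.1) = 0.02313 K/W
  R_magnesite brick = L/(kA) = 0.290/(3.26·14.1) = 0.006309 K/W
  R_ceramic fibre blanket = L/(kA) = 0.180/(0.0833·14.1) = 0.1533 K/W
ΣR = 0.02313 + 0.006309 + 0.1533 = 0.1827 K/W
Q = ΔT/ΣR = (1088 K − 308.7 K)/0.1827 = 4270 W

Q = 4270 W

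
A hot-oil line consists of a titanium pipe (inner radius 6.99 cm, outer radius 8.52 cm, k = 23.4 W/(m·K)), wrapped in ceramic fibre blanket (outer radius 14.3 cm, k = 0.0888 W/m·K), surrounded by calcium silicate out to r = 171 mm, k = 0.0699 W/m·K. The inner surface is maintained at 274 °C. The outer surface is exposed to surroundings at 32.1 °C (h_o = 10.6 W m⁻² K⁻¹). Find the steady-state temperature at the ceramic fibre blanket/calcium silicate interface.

Resistance network (inner→outer):
  R'_titanium = ln(0.0852/0.0699)/(2πk) = 0.1979/(2π·23.4) = 0.001346 m·K/W
  R'_ceramic fibre blanket = ln(0.143/0.0852)/(2πk) = 0.5178/(2π·0.0888) = 0.9281 m·K/W
  R'_calcium silicate = ln(0.171/0.143)/(2πk) = 0.1788/(2π·0.0699) = 0.4072 m·K/W
  R'_conv,out = 1/(2πr h) = 1/(2π·0.171·10.6) = 0.08780 m·K/W
ΣR = 0.001346 + 0.9281 + 0.4072 + 0.08780 = 1.424 m·K/W
Q' = ΔT/ΣR = (274 °C − 32.1 °C)/1.424 = 169.9 W/m
From the inner boundary to the ceramic fibre blanket/calcium silicate interface, ΣR_partial = 0.9294 m·K/W.
T_interface = T_in − Q'·ΣR_partial = 274 °C − (169.9)(0.9294) = 116 °C

T = 116 °C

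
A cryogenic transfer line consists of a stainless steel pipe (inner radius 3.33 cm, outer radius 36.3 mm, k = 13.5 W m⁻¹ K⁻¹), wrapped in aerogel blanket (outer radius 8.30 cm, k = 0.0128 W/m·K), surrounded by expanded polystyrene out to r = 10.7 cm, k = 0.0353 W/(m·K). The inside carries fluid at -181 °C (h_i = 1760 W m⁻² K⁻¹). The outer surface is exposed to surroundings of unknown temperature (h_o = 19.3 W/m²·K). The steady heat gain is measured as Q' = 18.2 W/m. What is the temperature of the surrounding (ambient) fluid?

Series resistances:
  R'_conv,in = 1/(2πr h) = 1/(2π·0.0333·1760) = 0.002716 m·K/W
  R'_stainless steel = ln(0.0363/0.0333)/(2πk) = 0.08626/(2π·13.5) = 0.001017 m·K/W
  R'_aerogel blanket = ln(0.0830/0.0363)/(2πk) = 0.8270/(2π·0.0128) = 10.28 m·K/W
  R'_expanded polystyrene = ln(0.107/0.0830)/(2πk) = 0.2540/(2π·0.0353) = 1.145 m·K/W
  R'_conv,out = 1/(2πr h) = 1/(2π·0.107·19.3) = 0.07707 m·K/W
ΣR = 11.51 m·K/W
ΔT = Q'·ΣR = 18.2 × 11.51 = 209.5 K
Heat flows inward, so T_out = T_in + ΔT = -181 + 209.5 = 28.5 °C

T_out = 28.5 °C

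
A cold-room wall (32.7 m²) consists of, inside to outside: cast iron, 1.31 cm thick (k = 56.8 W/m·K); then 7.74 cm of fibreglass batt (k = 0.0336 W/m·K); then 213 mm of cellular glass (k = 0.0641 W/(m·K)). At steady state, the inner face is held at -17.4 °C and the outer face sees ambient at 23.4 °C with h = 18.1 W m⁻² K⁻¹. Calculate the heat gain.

Q = 235 W

Resistance network (inner→outer):
  R_cast iron = L/(kA) = 0.0131/(56.8·32.7) = 7.053×10^-6 K/W
  R_fibreglass batt = L/(kA) = 0.0774/(0.0336·32.7) = 0.07045 K/W
  R_cellular glass = L/(kA) = 0.213/(0.0641·32.7) = 0.1016 K/W
  R_conv,out = 1/(hA) = 1/(18.1·32.7) = 0.001690 K/W
ΣR = 7.053×10^-6 + 0.07045 + 0.1016 + 0.001690 = 0.1737 K/W
Q = ΔT/ΣR = (-17.4 °C − 23.4 °C)/0.1737 = -235 W
(Negative Q ⇒ heat flows inward; heat gain = 235 W.)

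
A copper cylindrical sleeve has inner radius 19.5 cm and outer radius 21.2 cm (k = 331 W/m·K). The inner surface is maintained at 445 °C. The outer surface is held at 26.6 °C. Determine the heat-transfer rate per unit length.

Q' = 2πk·ΔT/ln(r₂/r₁) = 2π × 331 × 418.4 / ln(0.212/0.195) = 1.04×10^7 W/m

Q' = 10400 kW/m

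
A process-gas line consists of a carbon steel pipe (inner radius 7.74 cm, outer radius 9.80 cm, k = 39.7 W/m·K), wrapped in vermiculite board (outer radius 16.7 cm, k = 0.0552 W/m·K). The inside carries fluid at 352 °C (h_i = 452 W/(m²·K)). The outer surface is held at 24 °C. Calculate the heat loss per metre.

Q' = 213 W/m

Treat each layer as a resistance in series:
  R'_conv,in = 1/(2πr h) = 1/(2π·0.0774·452) = 0.004549 m·K/W
  R'_carbon steel = ln(0.0980/0.0774)/(2πk) = 0.2360/(2π·39.7) = 9.460×10^-4 m·K/W
  R'_vermiculite board = ln(0.167/0.0980)/(2πk) = 0.5330/(2π·0.0552) = 1.537 m·K/W
ΣR = 0.004549 + 9.460×10^-4 + 1.537 = 1.542 m·K/W
Q' = ΔT/ΣR = (352 °C − 24 °C)/1.542 = 213 W/m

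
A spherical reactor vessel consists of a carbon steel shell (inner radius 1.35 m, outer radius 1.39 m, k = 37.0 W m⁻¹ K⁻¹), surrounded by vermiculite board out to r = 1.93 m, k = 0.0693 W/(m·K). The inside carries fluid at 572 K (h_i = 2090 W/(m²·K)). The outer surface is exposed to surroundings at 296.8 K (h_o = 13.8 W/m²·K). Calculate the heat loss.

Q = 1180 W

Resistance network (inner→outer):
  R_conv,in = 1/(4πr²h) = 1/(4π·1.35²·2090) = 2.089×10^-5 K/W
  R_carbon steel = (1/1.35 − 1/1.39)/(4πk) = 0.02132/(4π·37.0) = 4.585×10^-5 K/W
  R_vermiculite board = (1/1.39 − 1/1.93)/(4πk) = 0.2013/(4π·0.0693) = 0.2311 K/W
  R_conv,out = 1/(4πr²h) = 1/(4π·1.93²·13.8) = 0.001548 K/W
ΣR = 2.089×10^-5 + 4.585×10^-5 + 0.2311 + 0.001548 = 0.2327 K/W
Q = ΔT/ΣR = (572 K − 296.8 K)/0.2327 = 1180 W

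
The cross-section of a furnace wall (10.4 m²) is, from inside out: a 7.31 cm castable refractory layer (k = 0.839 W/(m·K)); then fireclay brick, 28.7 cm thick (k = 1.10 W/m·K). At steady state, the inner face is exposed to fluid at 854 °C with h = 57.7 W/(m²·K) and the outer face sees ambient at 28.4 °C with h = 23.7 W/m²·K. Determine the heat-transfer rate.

Q = 21100 W

Series thermal resistances, inner to outer:
  R_conv,in = 1/(hA) = 1/(57.7·10.4) = 0.001666 K/W
  R_castable refractory = L/(kA) = 0.0731/(0.839·10.4) = 0.008378 K/W
  R_fireclay brick = L/(kA) = 0.287/(1.10·10.4) = 0.02509 K/W
  R_conv,out = 1/(hA) = 1/(23.7·10.4) = 0.004057 K/W
ΣR = 0.001666 + 0.008378 + 0.02509 + 0.004057 = 0.03919 K/W
Q = ΔT/ΣR = (854 °C − 28.4 °C)/0.03919 = 21100 W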